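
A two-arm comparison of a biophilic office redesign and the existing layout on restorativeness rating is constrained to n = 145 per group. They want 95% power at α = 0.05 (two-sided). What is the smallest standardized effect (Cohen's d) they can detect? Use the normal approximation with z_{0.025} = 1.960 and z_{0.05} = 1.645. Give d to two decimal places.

For two independent groups of n = 145 each: d_min = (z_{α/2} + z_β)·√(2/n).
z-sum = 1.960 + 1.645 = 3.605.
d_min = 3.605 × √(2/145) = 3.605 × 0.1174 = 0.423.

d_min ≈ 0.42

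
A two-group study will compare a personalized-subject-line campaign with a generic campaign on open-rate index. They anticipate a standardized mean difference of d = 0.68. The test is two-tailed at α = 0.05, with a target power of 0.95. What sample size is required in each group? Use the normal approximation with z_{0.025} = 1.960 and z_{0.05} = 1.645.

n = 57 per group

For two independent groups with equal n: n = 2·((z_{α/2} + z_β) / d)².
z_{α/2} + z_β = 1.960 + 1.645 = 3.605.
n = 2 × (3.605 / 0.68)² = 2 × 5.301² = 2 × 28.11 = 56.2.
Round up to the next whole participant.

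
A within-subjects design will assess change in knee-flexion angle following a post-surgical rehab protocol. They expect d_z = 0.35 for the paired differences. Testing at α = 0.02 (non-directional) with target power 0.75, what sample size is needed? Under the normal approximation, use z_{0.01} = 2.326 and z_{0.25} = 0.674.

n = 74 pairs

For a paired (one-sample on differences) test: n = ((z_{α/2} + z_β) / d)².
z_{α/2} + z_β = 2.326 + 0.674 = 3.000.
n = (3.000 / 0.35)² = 8.571² = 73.47.
Round up.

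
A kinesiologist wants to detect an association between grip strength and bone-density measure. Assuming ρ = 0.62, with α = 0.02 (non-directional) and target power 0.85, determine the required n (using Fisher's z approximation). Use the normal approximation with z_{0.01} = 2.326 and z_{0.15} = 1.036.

n = 25

Fisher's z: C = ½·ln((1+r)/(1−r)) = ½·ln(4.2632) = 0.7250.
n = ((z_{α/2} + z_β)/C)² + 3.
(2.326 + 1.036) / 0.7250 = 3.362 / 0.7250 = 4.637.
n = 4.637² + 3 = 21.50 + 3 = 24.5.
Round up.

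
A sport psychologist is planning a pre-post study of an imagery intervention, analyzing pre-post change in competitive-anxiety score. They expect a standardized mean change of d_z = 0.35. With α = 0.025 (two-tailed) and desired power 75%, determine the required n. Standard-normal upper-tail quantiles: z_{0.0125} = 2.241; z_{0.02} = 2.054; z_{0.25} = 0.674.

For a paired (one-sample on differences) test: n = ((z_{α/2} + z_β) / d)².
z_{α/2} + z_β = 2.241 + 0.674 = 2.915.
n = (2.915 / 0.35)² = 8.329² = 69.37.
Round up.

n = 70 pairs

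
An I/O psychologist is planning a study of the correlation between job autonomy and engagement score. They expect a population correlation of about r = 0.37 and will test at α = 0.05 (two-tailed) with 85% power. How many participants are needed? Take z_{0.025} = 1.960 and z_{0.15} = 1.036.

Fisher's z: C = ½·ln((1+r)/(1−r)) = ½·ln(2.1746) = 0.3884.
n = ((z_{α/2} + z_β)/C)² + 3.
(1.960 + 1.036) / 0.3884 = 2.996 / 0.3884 = 7.714.
n = 7.714² + 3 = 59.50 + 3 = 62.5.
Round up.

n = 63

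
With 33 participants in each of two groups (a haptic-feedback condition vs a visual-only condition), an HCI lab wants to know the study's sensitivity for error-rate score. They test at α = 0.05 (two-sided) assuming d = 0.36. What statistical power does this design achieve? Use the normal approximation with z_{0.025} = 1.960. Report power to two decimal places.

power ≈ 0.31

For two equal groups, power = Φ(d·√(n/2) − z_{α/2}).
d·√(n/2) = 0.36 × √(33/2) = 0.36 × 4.062 = 1.462.
z_β = 1.462 − 1.960 = -0.498.
Power = Φ(-0.498) = 0.309.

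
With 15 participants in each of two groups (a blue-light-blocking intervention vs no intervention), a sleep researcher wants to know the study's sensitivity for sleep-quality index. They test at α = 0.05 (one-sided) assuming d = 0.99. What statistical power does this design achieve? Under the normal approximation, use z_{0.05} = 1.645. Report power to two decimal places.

power ≈ 0.86

For two equal groups, power = Φ(d·√(n/2) − z_{α}).
d·√(n/2) = 0.99 × √(15/2) = 0.99 × 2.739 = 2.711.
z_β = 2.711 − 1.645 = 1.066.
Power = Φ(1.066) = 0.857.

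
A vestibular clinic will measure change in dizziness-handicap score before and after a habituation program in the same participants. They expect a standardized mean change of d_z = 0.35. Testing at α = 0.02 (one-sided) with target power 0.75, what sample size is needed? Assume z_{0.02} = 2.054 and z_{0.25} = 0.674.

For a paired (one-sample on differences) test: n = ((z_{α} + z_β) / d)².
z_{α} + z_β = 2.054 + 0.674 = 2.728.
n = (2.728 / 0.35)² = 7.794² = 60.75.
Round up.

n = 61 pairs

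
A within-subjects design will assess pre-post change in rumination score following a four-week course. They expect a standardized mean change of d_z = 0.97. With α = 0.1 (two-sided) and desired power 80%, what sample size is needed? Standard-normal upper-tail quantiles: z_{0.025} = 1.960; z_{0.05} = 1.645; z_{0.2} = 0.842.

For a paired (one-sample on differences) test: n = ((z_{α/2} + z_β) / d)².
z_{α/2} + z_β = 1.645 + 0.842 = 2.487.
n = (2.487 / 0.97)² = 2.564² = 6.57.
Round up.

n = 7 pairs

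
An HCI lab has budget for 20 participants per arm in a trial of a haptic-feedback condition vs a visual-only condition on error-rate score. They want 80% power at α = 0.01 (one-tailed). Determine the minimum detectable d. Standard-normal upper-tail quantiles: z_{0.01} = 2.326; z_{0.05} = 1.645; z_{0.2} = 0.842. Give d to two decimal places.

d_min ≈ 1.00

For two independent groups of n = 20 each: d_min = (z_{α} + z_β)·√(2/n).
z-sum = 2.326 + 0.842 = 3.168.
d_min = 3.168 × √(2/20) = 3.168 × 0.3162 = 1.002.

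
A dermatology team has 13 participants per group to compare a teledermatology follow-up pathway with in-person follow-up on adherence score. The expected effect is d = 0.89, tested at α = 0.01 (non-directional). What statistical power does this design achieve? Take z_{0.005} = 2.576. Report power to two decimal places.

power ≈ 0.38

For two equal groups, power = Φ(d·√(n/2) − z_{α/2}).
d·√(n/2) = 0.89 × √(13/2) = 0.89 × 2.550 = 2.269.
z_β = 2.269 − 2.576 = -0.307.
Power = Φ(-0.307) = 0.379.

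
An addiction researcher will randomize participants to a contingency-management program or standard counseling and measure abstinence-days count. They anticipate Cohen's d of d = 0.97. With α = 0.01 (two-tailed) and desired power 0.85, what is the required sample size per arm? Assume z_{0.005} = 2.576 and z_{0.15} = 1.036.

n = 28 per group

For two independent groups with equal n: n = 2·((z_{α/2} + z_β) / d)².
z_{α/2} + z_β = 2.576 + 1.036 = 3.612.
n = 2 × (3.612 / 0.97)² = 2 × 3.724² = 2 × 13.87 = 27.7.
Round up to the next whole participant.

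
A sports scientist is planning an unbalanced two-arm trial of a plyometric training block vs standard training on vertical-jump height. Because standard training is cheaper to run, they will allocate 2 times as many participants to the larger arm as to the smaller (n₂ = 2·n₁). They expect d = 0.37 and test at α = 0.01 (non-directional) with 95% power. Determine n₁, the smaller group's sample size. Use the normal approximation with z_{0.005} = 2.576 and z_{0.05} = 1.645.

n₁ = 196

With allocation ratio k = n₂/n₁ = 2, Var(x̄₁−x̄₂) = σ²(1/n₁ + 1/(k·n₁)) = σ²·(k+1)/(k·n₁).
So n₁ = (1 + 1/k)·((z_{α/2} + z_β)/d)² = 1.500 × (4.221/0.37)².
n₁ = 1.500 × 130.14 = 195.2.
Round up: n₁ = 196, giving n₂ = 2 × 196 = 392.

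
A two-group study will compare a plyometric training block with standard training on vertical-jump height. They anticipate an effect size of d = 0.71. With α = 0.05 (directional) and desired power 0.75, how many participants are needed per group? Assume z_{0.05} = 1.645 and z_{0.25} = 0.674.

For two independent groups with equal n: n = 2·((z_{α} + z_β) / d)².
z_{α} + z_β = 1.645 + 0.674 = 2.319.
n = 2 × (2.319 / 0.71)² = 2 × 3.266² = 2 × 10.67 = 21.3.
Round up to the next whole participant.

n = 22 per group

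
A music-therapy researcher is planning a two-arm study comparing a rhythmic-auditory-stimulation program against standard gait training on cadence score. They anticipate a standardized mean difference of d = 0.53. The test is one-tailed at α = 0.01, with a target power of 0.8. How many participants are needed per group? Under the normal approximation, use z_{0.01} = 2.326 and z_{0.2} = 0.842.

n = 72 per group

For two independent groups with equal n: n = 2·((z_{α} + z_β) / d)².
z_{α} + z_β = 2.326 + 0.842 = 3.168.
n = 2 × (3.168 / 0.53)² = 2 × 5.977² = 2 × 35.73 = 71.5.
Round up to the next whole participant.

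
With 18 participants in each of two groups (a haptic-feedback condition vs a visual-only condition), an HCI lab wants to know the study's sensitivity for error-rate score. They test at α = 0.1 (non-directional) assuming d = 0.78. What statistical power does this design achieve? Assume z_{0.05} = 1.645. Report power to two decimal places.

For two equal groups, power = Φ(d·√(n/2) − z_{α/2}).
d·√(n/2) = 0.78 × √(18/2) = 0.78 × 3.000 = 2.340.
z_β = 2.340 − 1.645 = 0.695.
Power = Φ(0.695) = 0.756.

power ≈ 0.76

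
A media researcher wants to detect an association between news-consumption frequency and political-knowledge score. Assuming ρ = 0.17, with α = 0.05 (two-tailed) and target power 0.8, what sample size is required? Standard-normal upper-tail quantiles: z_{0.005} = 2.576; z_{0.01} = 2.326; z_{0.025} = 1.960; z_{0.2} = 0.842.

n = 270

Fisher's z: C = ½·ln((1+r)/(1−r)) = ½·ln(1.4096) = 0.1717.
n = ((z_{α/2} + z_β)/C)² + 3.
(1.960 + 0.842) / 0.1717 = 2.802 / 0.1717 = 16.319.
n = 16.319² + 3 = 266.32 + 3 = 269.3.
Round up.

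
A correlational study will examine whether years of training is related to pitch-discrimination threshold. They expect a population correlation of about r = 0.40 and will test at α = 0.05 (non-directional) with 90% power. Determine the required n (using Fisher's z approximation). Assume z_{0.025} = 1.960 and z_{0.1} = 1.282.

n = 62

Fisher's z: C = ½·ln((1+r)/(1−r)) = ½·ln(2.3333) = 0.4236.
n = ((z_{α/2} + z_β)/C)² + 3.
(1.960 + 1.282) / 0.4236 = 3.242 / 0.4236 = 7.653.
n = 7.653² + 3 = 58.58 + 3 = 61.6.
Round up.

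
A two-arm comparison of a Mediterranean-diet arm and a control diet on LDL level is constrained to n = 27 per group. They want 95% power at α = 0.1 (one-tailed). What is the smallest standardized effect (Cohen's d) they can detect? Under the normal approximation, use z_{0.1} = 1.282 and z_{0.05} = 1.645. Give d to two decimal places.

d_min ≈ 0.80

For two independent groups of n = 27 each: d_min = (z_{α} + z_β)·√(2/n).
z-sum = 1.282 + 1.645 = 2.927.
d_min = 2.927 × √(2/27) = 2.927 × 0.2722 = 0.797.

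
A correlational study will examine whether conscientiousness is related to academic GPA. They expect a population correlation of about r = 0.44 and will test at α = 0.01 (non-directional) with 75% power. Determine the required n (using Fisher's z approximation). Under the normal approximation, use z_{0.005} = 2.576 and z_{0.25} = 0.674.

n = 51

Fisher's z: C = ½·ln((1+r)/(1−r)) = ½·ln(2.5714) = 0.4722.
n = ((z_{α/2} + z_β)/C)² + 3.
(2.576 + 0.674) / 0.4722 = 3.250 / 0.4722 = 6.883.
n = 6.883² + 3 = 47.37 + 3 = 50.4.
Round up.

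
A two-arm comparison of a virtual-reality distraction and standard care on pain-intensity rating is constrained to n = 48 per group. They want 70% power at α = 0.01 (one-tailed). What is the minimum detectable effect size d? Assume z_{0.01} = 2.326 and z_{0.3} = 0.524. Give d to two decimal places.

d_min ≈ 0.58

For two independent groups of n = 48 each: d_min = (z_{α} + z_β)·√(2/n).
z-sum = 2.326 + 0.524 = 2.850.
d_min = 2.850 × √(2/48) = 2.850 × 0.2041 = 0.582.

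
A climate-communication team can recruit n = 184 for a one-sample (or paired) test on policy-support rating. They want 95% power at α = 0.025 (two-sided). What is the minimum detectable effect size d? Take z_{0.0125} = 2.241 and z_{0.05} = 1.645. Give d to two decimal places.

For a single sample (or paired design) of n = 184: d_min = (z_{α/2} + z_β)/√n.
z-sum = 2.241 + 1.645 = 3.886.
d_min = 3.886 / √184 = 3.886 / 13.565 = 0.286.

d_min ≈ 0.29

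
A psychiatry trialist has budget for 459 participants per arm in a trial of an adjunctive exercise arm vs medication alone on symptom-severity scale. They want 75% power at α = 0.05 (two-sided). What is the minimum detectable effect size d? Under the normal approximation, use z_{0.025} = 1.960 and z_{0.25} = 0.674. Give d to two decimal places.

For two independent groups of n = 459 each: d_min = (z_{α/2} + z_β)·√(2/n).
z-sum = 1.960 + 0.674 = 2.634.
d_min = 2.634 × √(2/459) = 2.634 × 0.0660 = 0.174.

d_min ≈ 0.17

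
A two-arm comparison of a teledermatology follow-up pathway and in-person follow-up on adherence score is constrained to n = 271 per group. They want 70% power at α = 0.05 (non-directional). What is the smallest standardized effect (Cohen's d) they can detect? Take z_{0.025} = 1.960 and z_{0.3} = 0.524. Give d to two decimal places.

d_min ≈ 0.21

For two independent groups of n = 271 each: d_min = (z_{α/2} + z_β)·√(2/n).
z-sum = 1.960 + 0.524 = 2.484.
d_min = 2.484 × √(2/271) = 2.484 × 0.0859 = 0.213.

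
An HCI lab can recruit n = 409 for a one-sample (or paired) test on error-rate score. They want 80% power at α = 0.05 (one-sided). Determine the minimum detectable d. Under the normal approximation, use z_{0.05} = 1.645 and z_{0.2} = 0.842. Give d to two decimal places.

For a single sample (or paired design) of n = 409: d_min = (z_{α} + z_β)/√n.
z-sum = 1.645 + 0.842 = 2.487.
d_min = 2.487 / √409 = 2.487 / 20.224 = 0.123.

d_min ≈ 0.12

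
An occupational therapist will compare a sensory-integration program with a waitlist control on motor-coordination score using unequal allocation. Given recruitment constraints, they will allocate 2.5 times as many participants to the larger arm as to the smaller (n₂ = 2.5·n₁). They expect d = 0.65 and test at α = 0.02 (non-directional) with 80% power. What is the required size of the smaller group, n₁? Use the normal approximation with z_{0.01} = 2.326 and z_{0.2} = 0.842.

With allocation ratio k = n₂/n₁ = 2.5, Var(x̄₁−x̄₂) = σ²(1/n₁ + 1/(k·n₁)) = σ²·(k+1)/(k·n₁).
So n₁ = (1 + 1/k)·((z_{α/2} + z_β)/d)² = 1.400 × (3.168/0.65)².
n₁ = 1.400 × 23.75 = 33.3.
Round up: n₁ = 34, giving n₂ = 2.5 × 34 = 85.

n₁ = 34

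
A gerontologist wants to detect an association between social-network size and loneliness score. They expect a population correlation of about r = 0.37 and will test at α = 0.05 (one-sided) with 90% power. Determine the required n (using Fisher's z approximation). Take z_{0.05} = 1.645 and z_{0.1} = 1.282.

n = 60

Fisher's z: C = ½·ln((1+r)/(1−r)) = ½·ln(2.1746) = 0.3884.
n = ((z_{α} + z_β)/C)² + 3.
(1.645 + 1.282) / 0.3884 = 2.927 / 0.3884 = 7.536.
n = 7.536² + 3 = 56.79 + 3 = 59.8.
Round up.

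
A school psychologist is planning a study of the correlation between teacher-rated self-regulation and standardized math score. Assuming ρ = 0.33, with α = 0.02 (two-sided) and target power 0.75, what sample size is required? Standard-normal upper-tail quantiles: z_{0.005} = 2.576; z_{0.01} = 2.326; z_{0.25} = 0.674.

Fisher's z: C = ½·ln((1+r)/(1−r)) = ½·ln(1.9851) = 0.3428.
n = ((z_{α/2} + z_β)/C)² + 3.
(2.326 + 0.674) / 0.3428 = 3.000 / 0.3428 = 8.751.
n = 8.751² + 3 = 76.59 + 3 = 79.6.
Round up.

n = 80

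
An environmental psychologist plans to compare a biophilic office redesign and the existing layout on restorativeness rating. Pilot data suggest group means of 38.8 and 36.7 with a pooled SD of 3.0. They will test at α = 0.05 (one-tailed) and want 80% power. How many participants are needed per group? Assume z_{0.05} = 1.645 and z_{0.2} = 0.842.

n = 26 per group

Cohen's d = |M₁ − M₂| / SD_pooled = |38.8 − 36.7| / 3.0 = 2.1 / 3.0 = 0.700.
For two independent groups with equal n: n = 2·((z_{α} + z_β) / d)².
z_{α} + z_β = 1.645 + 0.842 = 2.487.
n = 2 × (2.487 / 0.700)² = 2 × 3.553² = 2 × 12.62 = 25.2.
Round up to the next whole participant.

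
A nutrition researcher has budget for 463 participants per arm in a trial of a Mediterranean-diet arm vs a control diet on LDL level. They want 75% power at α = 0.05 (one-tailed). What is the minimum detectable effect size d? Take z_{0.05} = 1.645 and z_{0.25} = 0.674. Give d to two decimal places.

For two independent groups of n = 463 each: d_min = (z_{α} + z_β)·√(2/n).
z-sum = 1.645 + 0.674 = 2.319.
d_min = 2.319 × √(2/463) = 2.319 × 0.0657 = 0.152.

d_min ≈ 0.15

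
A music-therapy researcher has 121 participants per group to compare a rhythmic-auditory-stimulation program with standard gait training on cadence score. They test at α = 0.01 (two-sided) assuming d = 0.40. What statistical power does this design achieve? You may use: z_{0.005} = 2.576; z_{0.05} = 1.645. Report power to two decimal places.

For two equal groups, power = Φ(d·√(n/2) − z_{α/2}).
d·√(n/2) = 0.40 × √(121/2) = 0.40 × 7.778 = 3.111.
z_β = 3.111 − 2.576 = 0.535.
Power = Φ(0.535) = 0.704.

power ≈ 0.70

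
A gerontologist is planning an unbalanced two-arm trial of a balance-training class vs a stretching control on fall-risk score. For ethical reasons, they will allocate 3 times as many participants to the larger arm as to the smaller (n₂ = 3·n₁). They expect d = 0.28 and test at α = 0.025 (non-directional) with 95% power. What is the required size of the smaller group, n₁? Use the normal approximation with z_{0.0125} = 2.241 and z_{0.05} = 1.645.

n₁ = 257

With allocation ratio k = n₂/n₁ = 3, Var(x̄₁−x̄₂) = σ²(1/n₁ + 1/(k·n₁)) = σ²·(k+1)/(k·n₁).
So n₁ = (1 + 1/k)·((z_{α/2} + z_β)/d)² = 1.333 × (3.886/0.28)².
n₁ = 1.333 × 192.61 = 256.8.
Round up: n₁ = 257, giving n₂ = 3 × 257 = 771.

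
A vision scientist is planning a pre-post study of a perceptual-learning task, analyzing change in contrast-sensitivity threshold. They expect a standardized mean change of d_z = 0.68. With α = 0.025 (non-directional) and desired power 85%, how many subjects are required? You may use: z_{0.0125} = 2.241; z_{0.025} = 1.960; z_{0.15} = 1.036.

For a paired (one-sample on differences) test: n = ((z_{α/2} + z_β) / d)².
z_{α/2} + z_β = 2.241 + 1.036 = 3.277.
n = (3.277 / 0.68)² = 4.819² = 23.22.
Round up.

n = 24 pairs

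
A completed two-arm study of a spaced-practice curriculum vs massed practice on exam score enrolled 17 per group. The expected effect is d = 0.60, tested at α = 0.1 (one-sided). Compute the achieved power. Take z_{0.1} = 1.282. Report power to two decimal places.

power ≈ 0.68

For two equal groups, power = Φ(d·√(n/2) − z_{α}).
d·√(n/2) = 0.60 × √(17/2) = 0.60 × 2.915 = 1.749.
z_β = 1.749 − 1.282 = 0.467.
Power = Φ(0.467) = 0.680.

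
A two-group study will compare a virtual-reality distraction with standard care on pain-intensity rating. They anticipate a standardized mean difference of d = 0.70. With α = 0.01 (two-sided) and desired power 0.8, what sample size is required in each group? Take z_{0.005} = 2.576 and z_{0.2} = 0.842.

n = 48 per group

For two independent groups with equal n: n = 2·((z_{α/2} + z_β) / d)².
z_{α/2} + z_β = 2.576 + 0.842 = 3.418.
n = 2 × (3.418 / 0.70)² = 2 × 4.883² = 2 × 23.84 = 47.7.
Round up to the next whole participant.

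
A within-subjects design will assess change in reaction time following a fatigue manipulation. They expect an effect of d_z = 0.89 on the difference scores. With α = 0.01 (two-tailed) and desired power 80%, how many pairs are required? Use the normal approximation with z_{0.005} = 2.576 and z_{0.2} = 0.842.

For a paired (one-sample on differences) test: n = ((z_{α/2} + z_β) / d)².
z_{α/2} + z_β = 2.576 + 0.842 = 3.418.
n = (3.418 / 0.89)² = 3.840² = 14.75.
Round up.

n = 15 pairs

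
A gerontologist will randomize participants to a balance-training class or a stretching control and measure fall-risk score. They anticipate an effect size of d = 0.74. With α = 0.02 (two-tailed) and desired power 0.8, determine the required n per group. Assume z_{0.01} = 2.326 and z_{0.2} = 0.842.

n = 37 per group

For two independent groups with equal n: n = 2·((z_{α/2} + z_β) / d)².
z_{α/2} + z_β = 2.326 + 0.842 = 3.168.
n = 2 × (3.168 / 0.74)² = 2 × 4.281² = 2 × 18.33 = 36.7.
Round up to the next whole participant.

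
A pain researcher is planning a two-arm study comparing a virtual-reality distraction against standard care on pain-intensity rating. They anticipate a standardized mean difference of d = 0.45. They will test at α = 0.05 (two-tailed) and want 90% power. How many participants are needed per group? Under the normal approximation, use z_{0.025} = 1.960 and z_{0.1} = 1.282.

n = 104 per group

For two independent groups with equal n: n = 2·((z_{α/2} + z_β) / d)².
z_{α/2} + z_β = 1.960 + 1.282 = 3.242.
n = 2 × (3.242 / 0.45)² = 2 × 7.204² = 2 × 51.90 = 103.8.
Round up to the next whole participant.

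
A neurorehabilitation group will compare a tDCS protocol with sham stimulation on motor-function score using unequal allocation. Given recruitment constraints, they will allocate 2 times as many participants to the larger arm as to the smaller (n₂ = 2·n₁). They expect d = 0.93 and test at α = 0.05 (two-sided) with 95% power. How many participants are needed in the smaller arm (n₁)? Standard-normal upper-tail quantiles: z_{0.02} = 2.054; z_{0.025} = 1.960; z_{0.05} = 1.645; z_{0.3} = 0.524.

n₁ = 23

With allocation ratio k = n₂/n₁ = 2, Var(x̄₁−x̄₂) = σ²(1/n₁ + 1/(k·n₁)) = σ²·(k+1)/(k·n₁).
So n₁ = (1 + 1/k)·((z_{α/2} + z_β)/d)² = 1.500 × (3.605/0.93)².
n₁ = 1.500 × 15.03 = 22.5.
Round up: n₁ = 23, giving n₂ = 2 × 23 = 46.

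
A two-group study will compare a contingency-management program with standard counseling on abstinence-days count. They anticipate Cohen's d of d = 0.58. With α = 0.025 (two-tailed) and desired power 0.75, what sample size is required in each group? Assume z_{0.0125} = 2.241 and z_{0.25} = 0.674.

For two independent groups with equal n: n = 2·((z_{α/2} + z_β) / d)².
z_{α/2} + z_β = 2.241 + 0.674 = 2.915.
n = 2 × (2.915 / 0.58)² = 2 × 5.026² = 2 × 25.26 = 50.5.
Round up to the next whole participant.

n = 51 per group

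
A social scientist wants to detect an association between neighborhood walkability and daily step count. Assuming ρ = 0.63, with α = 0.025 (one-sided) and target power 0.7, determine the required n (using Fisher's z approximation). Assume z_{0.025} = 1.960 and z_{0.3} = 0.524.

n = 15

Fisher's z: C = ½·ln((1+r)/(1−r)) = ½·ln(4.4054) = 0.7414.
n = ((z_{α} + z_β)/C)² + 3.
(1.960 + 0.524) / 0.7414 = 2.484 / 0.7414 = 3.350.
n = 3.350² + 3 = 11.23 + 3 = 14.2.
Round up.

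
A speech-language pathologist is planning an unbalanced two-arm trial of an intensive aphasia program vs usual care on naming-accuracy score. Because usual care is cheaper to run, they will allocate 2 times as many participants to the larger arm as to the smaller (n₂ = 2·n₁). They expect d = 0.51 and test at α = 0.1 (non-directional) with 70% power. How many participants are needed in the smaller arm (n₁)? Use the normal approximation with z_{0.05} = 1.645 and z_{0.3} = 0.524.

With allocation ratio k = n₂/n₁ = 2, Var(x̄₁−x̄₂) = σ²(1/n₁ + 1/(k·n₁)) = σ²·(k+1)/(k·n₁).
So n₁ = (1 + 1/k)·((z_{α/2} + z_β)/d)² = 1.500 × (2.169/0.51)².
n₁ = 1.500 × 18.09 = 27.1.
Round up: n₁ = 28, giving n₂ = 2 × 28 = 56.

n₁ = 28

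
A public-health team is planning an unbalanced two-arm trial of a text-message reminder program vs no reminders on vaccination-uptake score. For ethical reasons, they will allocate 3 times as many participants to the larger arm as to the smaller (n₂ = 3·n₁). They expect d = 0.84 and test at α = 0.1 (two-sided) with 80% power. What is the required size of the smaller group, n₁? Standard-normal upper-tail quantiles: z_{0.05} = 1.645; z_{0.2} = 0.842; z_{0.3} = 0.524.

n₁ = 12

With allocation ratio k = n₂/n₁ = 3, Var(x̄₁−x̄₂) = σ²(1/n₁ + 1/(k·n₁)) = σ²·(k+1)/(k·n₁).
So n₁ = (1 + 1/k)·((z_{α/2} + z_β)/d)² = 1.333 × (2.487/0.84)².
n₁ = 1.333 × 8.77 = 11.7.
Round up: n₁ = 12, giving n₂ = 3 × 12 = 36.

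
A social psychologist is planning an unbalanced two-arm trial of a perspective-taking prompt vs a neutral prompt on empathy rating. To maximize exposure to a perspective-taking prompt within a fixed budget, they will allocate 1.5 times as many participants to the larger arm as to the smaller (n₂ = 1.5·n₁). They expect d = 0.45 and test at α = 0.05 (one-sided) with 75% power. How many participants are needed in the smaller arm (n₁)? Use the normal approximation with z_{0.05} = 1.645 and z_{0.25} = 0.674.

n₁ = 45

With allocation ratio k = n₂/n₁ = 1.5, Var(x̄₁−x̄₂) = σ²(1/n₁ + 1/(k·n₁)) = σ²·(k+1)/(k·n₁).
So n₁ = (1 + 1/k)·((z_{α} + z_β)/d)² = 1.667 × (2.319/0.45)².
n₁ = 1.667 × 26.56 = 44.3.
Round up: n₁ = 45, giving n₂ = ⌈1.5 × 45⌉ = ⌈67.5⌉ = 68.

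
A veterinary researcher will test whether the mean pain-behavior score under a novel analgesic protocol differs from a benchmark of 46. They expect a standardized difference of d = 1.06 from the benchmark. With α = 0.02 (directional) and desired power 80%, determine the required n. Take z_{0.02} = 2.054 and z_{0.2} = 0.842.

For a one-sample test: n = ((z_{α} + z_β) / d)².
z_{α} + z_β = 2.054 + 0.842 = 2.896.
n = (2.896 / 1.06)² = 2.732² = 7.46.
Round up.

n = 8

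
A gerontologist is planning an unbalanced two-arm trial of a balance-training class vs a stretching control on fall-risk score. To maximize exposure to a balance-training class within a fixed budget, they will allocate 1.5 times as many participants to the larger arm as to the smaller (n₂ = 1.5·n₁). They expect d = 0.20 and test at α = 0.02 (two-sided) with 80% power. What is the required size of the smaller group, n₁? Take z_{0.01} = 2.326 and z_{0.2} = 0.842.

n₁ = 419

With allocation ratio k = n₂/n₁ = 1.5, Var(x̄₁−x̄₂) = σ²(1/n₁ + 1/(k·n₁)) = σ²·(k+1)/(k·n₁).
So n₁ = (1 + 1/k)·((z_{α/2} + z_β)/d)² = 1.667 × (3.168/0.20)².
n₁ = 1.667 × 250.91 = 418.2.
Round up: n₁ = 419, giving n₂ = ⌈1.5 × 419⌉ = ⌈628.5⌉ = 629.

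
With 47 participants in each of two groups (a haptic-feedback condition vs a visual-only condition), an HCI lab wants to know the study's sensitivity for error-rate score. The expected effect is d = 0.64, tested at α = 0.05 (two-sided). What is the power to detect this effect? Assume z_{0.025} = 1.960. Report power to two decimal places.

power ≈ 0.87

For two equal groups, power = Φ(d·√(n/2) − z_{α/2}).
d·√(n/2) = 0.64 × √(47/2) = 0.64 × 4.848 = 3.103.
z_β = 3.103 − 1.960 = 1.143.
Power = Φ(1.143) = 0.873.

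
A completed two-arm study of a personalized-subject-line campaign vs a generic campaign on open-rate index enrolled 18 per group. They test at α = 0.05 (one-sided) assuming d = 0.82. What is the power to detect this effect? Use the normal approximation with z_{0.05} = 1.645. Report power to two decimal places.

For two equal groups, power = Φ(d·√(n/2) − z_{α}).
d·√(n/2) = 0.82 × √(18/2) = 0.82 × 3.000 = 2.460.
z_β = 2.460 − 1.645 = 0.815.
Power = Φ(0.815) = 0.792.

power ≈ 0.79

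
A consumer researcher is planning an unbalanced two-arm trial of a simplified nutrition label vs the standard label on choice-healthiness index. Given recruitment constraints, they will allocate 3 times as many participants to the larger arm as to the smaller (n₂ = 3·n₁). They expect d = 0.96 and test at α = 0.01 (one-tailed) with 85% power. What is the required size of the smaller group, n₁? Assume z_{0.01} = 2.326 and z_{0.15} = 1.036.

With allocation ratio k = n₂/n₁ = 3, Var(x̄₁−x̄₂) = σ²(1/n₁ + 1/(k·n₁)) = σ²·(k+1)/(k·n₁).
So n₁ = (1 + 1/k)·((z_{α} + z_β)/d)² = 1.333 × (3.362/0.96)².
n₁ = 1.333 × 12.26 = 16.4.
Round up: n₁ = 17, giving n₂ = 3 × 17 = 51.

n₁ = 17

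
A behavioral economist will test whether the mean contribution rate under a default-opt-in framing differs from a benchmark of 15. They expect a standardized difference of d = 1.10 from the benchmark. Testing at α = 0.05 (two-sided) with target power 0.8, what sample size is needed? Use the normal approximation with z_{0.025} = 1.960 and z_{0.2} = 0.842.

n = 7

For a one-sample test: n = ((z_{α/2} + z_β) / d)².
z_{α/2} + z_β = 1.960 + 0.842 = 2.802.
n = (2.802 / 1.10)² = 2.547² = 6.49.
Round up.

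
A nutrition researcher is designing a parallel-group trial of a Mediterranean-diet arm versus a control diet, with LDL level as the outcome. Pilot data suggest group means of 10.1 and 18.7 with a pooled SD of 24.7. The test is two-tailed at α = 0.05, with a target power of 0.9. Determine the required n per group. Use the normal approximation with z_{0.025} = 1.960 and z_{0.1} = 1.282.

Cohen's d = |M₁ − M₂| / SD_pooled = |10.1 − 18.7| / 24.7 = 8.6 / 24.7 = 0.348.
For two independent groups with equal n: n = 2·((z_{α/2} + z_β) / d)².
z_{α/2} + z_β = 1.960 + 1.282 = 3.242.
n = 2 × (3.242 / 0.348)² = 2 × 9.316² = 2 × 86.79 = 173.6.
Round up to the next whole participant.

n = 174 per group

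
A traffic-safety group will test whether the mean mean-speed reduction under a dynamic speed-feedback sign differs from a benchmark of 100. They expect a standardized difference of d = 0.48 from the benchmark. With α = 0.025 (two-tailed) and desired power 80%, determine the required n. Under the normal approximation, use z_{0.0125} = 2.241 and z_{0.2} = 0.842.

n = 42

For a one-sample test: n = ((z_{α/2} + z_β) / d)².
z_{α/2} + z_β = 2.241 + 0.842 = 3.083.
n = (3.083 / 0.48)² = 6.423² = 41.25.
Round up.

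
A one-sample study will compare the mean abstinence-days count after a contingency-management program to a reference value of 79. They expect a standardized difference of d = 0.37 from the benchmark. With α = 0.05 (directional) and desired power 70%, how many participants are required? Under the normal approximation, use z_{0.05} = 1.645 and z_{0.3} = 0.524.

n = 35

For a one-sample test: n = ((z_{α} + z_β) / d)².
z_{α} + z_β = 1.645 + 0.524 = 2.169.
n = (2.169 / 0.37)² = 5.862² = 34.36.
Round up.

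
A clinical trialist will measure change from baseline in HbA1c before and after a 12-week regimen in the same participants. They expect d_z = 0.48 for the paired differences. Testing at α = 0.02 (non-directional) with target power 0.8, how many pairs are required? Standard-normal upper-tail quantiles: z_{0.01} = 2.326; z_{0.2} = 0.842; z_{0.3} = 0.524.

For a paired (one-sample on differences) test: n = ((z_{α/2} + z_β) / d)².
z_{α/2} + z_β = 2.326 + 0.842 = 3.168.
n = (3.168 / 0.48)² = 6.600² = 43.56.
Round up.

n = 44 pairs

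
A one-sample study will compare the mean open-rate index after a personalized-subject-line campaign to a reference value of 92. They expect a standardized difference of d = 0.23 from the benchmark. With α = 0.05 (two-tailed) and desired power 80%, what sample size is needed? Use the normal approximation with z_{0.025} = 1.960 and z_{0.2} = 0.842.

n = 149

For a one-sample test: n = ((z_{α/2} + z_β) / d)².
z_{α/2} + z_β = 1.960 + 0.842 = 2.802.
n = (2.802 / 0.23)² = 12.183² = 148.42.
Round up.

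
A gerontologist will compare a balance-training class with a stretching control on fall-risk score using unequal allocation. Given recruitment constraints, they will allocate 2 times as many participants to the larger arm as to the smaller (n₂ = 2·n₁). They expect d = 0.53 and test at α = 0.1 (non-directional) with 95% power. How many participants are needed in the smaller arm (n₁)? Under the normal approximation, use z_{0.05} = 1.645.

With allocation ratio k = n₂/n₁ = 2, Var(x̄₁−x̄₂) = σ²(1/n₁ + 1/(k·n₁)) = σ²·(k+1)/(k·n₁).
So n₁ = (1 + 1/k)·((z_{α/2} + z_β)/d)² = 1.500 × (3.290/0.53)².
n₁ = 1.500 × 38.53 = 57.8.
Round up: n₁ = 58, giving n₂ = 2 × 58 = 116.

n₁ = 58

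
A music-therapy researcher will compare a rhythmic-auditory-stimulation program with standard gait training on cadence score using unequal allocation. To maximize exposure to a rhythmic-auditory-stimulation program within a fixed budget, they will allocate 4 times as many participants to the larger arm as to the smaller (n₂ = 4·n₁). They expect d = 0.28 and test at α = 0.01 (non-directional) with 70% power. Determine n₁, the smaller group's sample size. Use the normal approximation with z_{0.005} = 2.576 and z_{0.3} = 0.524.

n₁ = 154

With allocation ratio k = n₂/n₁ = 4, Var(x̄₁−x̄₂) = σ²(1/n₁ + 1/(k·n₁)) = σ²·(k+1)/(k·n₁).
So n₁ = (1 + 1/k)·((z_{α/2} + z_β)/d)² = 1.250 × (3.100/0.28)².
n₁ = 1.250 × 122.58 = 153.2.
Round up: n₁ = 154, giving n₂ = 4 × 154 = 616.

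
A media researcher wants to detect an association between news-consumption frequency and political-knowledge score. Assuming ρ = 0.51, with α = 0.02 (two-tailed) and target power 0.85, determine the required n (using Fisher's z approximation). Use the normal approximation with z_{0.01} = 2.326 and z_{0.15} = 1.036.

Fisher's z: C = ½·ln((1+r)/(1−r)) = ½·ln(3.0816) = 0.5627.
n = ((z_{α/2} + z_β)/C)² + 3.
(2.326 + 1.036) / 0.5627 = 3.362 / 0.5627 = 5.975.
n = 5.975² + 3 = 35.70 + 3 = 38.7.
Round up.

n = 39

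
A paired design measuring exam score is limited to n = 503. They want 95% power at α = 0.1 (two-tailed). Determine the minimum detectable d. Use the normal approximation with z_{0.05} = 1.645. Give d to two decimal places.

d_min ≈ 0.15

For a single sample (or paired design) of n = 503: d_min = (z_{α/2} + z_β)/√n.
z-sum = 1.645 + 1.645 = 3.290.
d_min = 3.290 / √503 = 3.290 / 22.428 = 0.147.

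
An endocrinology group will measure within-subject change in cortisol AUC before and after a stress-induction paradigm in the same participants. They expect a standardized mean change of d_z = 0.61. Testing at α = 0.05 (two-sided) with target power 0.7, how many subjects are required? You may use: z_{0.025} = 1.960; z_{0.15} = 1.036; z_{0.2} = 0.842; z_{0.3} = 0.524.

For a paired (one-sample on differences) test: n = ((z_{α/2} + z_β) / d)².
z_{α/2} + z_β = 1.960 + 0.524 = 2.484.
n = (2.484 / 0.61)² = 4.072² = 16.58.
Round up.

n = 17 pairs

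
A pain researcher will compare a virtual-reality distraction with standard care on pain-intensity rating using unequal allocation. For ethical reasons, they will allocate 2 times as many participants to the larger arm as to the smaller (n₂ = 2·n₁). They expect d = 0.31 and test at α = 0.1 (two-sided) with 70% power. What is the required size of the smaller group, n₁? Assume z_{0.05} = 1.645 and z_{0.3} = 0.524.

With allocation ratio k = n₂/n₁ = 2, Var(x̄₁−x̄₂) = σ²(1/n₁ + 1/(k·n₁)) = σ²·(k+1)/(k·n₁).
So n₁ = (1 + 1/k)·((z_{α/2} + z_β)/d)² = 1.500 × (2.169/0.31)².
n₁ = 1.500 × 48.95 = 73.4.
Round up: n₁ = 74, giving n₂ = 2 × 74 = 148.

n₁ = 74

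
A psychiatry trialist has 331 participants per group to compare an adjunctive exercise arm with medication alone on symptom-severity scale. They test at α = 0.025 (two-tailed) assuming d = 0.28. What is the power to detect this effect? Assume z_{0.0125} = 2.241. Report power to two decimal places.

power ≈ 0.91

For two equal groups, power = Φ(d·√(n/2) − z_{α/2}).
d·√(n/2) = 0.28 × √(331/2) = 0.28 × 12.865 = 3.602.
z_β = 3.602 − 2.241 = 1.361.
Power = Φ(1.361) = 0.913.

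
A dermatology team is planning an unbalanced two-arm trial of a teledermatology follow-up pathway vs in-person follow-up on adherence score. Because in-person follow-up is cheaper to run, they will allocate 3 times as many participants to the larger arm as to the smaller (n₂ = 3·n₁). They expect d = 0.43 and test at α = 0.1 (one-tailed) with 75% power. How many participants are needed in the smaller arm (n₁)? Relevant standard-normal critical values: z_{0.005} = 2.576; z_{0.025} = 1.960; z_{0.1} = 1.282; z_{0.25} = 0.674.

n₁ = 28

With allocation ratio k = n₂/n₁ = 3, Var(x̄₁−x̄₂) = σ²(1/n₁ + 1/(k·n₁)) = σ²·(k+1)/(k·n₁).
So n₁ = (1 + 1/k)·((z_{α} + z_β)/d)² = 1.333 × (1.956/0.43)².
n₁ = 1.333 × 20.69 = 27.6.
Round up: n₁ = 28, giving n₂ = 3 × 28 = 84.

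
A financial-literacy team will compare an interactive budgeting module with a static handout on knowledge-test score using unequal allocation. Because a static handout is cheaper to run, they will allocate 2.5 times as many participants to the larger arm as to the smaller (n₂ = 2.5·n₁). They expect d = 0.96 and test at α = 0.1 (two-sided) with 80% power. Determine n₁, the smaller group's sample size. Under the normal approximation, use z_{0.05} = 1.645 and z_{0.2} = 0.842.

n₁ = 10

With allocation ratio k = n₂/n₁ = 2.5, Var(x̄₁−x̄₂) = σ²(1/n₁ + 1/(k·n₁)) = σ²·(k+1)/(k·n₁).
So n₁ = (1 + 1/k)·((z_{α/2} + z_β)/d)² = 1.400 × (2.487/0.96)².
n₁ = 1.400 × 6.71 = 9.4.
Round up: n₁ = 10, giving n₂ = 2.5 × 10 = 25.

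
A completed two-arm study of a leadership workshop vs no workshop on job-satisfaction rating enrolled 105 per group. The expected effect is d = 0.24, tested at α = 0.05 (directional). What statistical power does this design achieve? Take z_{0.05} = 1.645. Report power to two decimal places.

power ≈ 0.54

For two equal groups, power = Φ(d·√(n/2) − z_{α}).
d·√(n/2) = 0.24 × √(105/2) = 0.24 × 7.246 = 1.739.
z_β = 1.739 − 1.645 = 0.094.
Power = Φ(0.094) = 0.537.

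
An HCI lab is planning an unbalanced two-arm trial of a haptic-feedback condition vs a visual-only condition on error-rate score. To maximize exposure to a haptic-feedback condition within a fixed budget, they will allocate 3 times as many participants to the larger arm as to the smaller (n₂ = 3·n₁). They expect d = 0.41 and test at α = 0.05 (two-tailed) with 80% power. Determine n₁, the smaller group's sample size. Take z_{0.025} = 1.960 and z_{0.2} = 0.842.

With allocation ratio k = n₂/n₁ = 3, Var(x̄₁−x̄₂) = σ²(1/n₁ + 1/(k·n₁)) = σ²·(k+1)/(k·n₁).
So n₁ = (1 + 1/k)·((z_{α/2} + z_β)/d)² = 1.333 × (2.802/0.41)².
n₁ = 1.333 × 46.71 = 62.3.
Round up: n₁ = 63, giving n₂ = 3 × 63 = 189.

n₁ = 63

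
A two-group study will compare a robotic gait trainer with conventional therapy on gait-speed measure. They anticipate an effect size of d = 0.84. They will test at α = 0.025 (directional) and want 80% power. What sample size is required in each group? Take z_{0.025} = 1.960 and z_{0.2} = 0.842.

For two independent groups with equal n: n = 2·((z_{α} + z_β) / d)².
z_{α} + z_β = 1.960 + 0.842 = 2.802.
n = 2 × (2.802 / 0.84)² = 2 × 3.336² = 2 × 11.13 = 22.3.
Round up to the next whole participant.

n = 23 per group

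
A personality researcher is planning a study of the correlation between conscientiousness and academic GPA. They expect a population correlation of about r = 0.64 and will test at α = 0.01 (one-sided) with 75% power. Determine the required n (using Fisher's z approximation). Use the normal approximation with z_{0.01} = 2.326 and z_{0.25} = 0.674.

Fisher's z: C = ½·ln((1+r)/(1−r)) = ½·ln(4.5556) = 0.7582.
n = ((z_{α} + z_β)/C)² + 3.
(2.326 + 0.674) / 0.7582 = 3.000 / 0.7582 = 3.957.
n = 3.957² + 3 = 15.66 + 3 = 18.7.
Round up.

n = 19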